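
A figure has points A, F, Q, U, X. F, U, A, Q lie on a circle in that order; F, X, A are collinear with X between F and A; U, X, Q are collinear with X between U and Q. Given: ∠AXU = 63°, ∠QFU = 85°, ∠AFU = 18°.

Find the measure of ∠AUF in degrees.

∠AUF = 112°

1. ∠QAU = 95°  [cyclic FUAQ, opposite ∠F+∠A]
2. ∠AQU = 18°  [same arc UA]
3. ∠AUQ = 67°  [△UAQ]
4. ∠FAU = 50°  [△UXA]
5. ∠AUF = 112°  [△FUA]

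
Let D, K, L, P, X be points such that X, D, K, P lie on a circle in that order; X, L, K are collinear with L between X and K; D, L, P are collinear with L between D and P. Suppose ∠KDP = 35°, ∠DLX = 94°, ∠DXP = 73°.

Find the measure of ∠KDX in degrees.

∠KDX = 83°

1. ∠DLK = 86°  [linear pair at L on XK]
2. ∠DKP = 107°  [cyclic XDKP, opposite ∠X+∠K]
3. ∠DKX = 59°  [△DLK]
4. ∠DPK = 38°  [△DKP]
5. ∠DXK = 38°  [same arc DK]
6. ∠KDX = 83°  [△XDK]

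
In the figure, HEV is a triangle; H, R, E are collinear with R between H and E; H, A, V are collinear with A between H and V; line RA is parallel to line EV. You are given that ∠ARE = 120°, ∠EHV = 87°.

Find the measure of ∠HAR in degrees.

∠HAR = 33°

1. ∠ARH = 60°  [linear pair at R on HE]
2. ∠AHR = 87°  [R on HE, A on HV]
3. ∠HAR = 33°  [△HRA]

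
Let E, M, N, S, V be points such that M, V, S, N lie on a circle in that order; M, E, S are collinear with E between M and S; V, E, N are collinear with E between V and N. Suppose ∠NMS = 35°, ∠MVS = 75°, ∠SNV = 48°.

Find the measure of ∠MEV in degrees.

1. ∠MNS = 105°  [cyclic MVSN, opposite ∠V+∠N]
2. ∠SMV = 48°  [same arc VS]
3. ∠MSN = 40°  [△MSN]
4. ∠MVN = 40°  [same arc MN]
5. ∠MEV = 92°  [△MEV]

∠MEV = 92°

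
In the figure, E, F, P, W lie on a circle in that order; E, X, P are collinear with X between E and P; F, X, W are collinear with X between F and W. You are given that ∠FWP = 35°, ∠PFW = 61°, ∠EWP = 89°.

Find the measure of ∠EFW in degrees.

∠EFW = 30°

1. ∠PEW = 61°  [same arc PW]
2. ∠EPW = 30°  [△EPW]
3. ∠EFW = 30°  [same arc EW]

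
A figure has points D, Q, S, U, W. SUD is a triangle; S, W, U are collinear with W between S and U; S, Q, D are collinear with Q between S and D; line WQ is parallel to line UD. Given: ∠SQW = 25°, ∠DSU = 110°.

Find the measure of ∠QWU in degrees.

∠QWU = 135°

1. ∠SDU = 25°  [WQ∥UD, corresponding at Q]
2. ∠DUS = 45°  [△SUD]
3. ∠QWS = 45°  [WQ∥UD, corresponding at W]
4. ∠QWU = 135°  [linear pair at W on SU]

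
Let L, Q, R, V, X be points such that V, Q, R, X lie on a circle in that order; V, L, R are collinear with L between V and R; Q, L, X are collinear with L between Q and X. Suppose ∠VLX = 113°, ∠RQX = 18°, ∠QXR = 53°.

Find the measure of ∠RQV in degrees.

∠RQV = 78°

1. ∠QLR = 113°  [vertical angles at L]
2. ∠QRV = 49°  [△QLR]
3. ∠QVR = 53°  [same arc QR]
4. ∠RQV = 78°  [△VQR]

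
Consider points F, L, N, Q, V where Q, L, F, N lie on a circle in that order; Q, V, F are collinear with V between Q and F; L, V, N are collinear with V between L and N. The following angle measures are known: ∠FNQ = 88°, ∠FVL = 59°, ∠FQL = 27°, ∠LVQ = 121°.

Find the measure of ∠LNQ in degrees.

1. ∠FLQ = 92°  [cyclic QLFN, opposite ∠L+∠N]
2. ∠LFQ = 61°  [△QLF]
3. ∠LNQ = 61°  [same arc QL]

∠LNQ = 61°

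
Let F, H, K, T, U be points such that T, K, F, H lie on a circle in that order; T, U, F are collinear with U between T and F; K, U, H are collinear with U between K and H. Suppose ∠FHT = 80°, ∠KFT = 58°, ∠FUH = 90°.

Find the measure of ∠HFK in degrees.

∠HFK = 126°

1. ∠FKT = 100°  [cyclic TKFH, opposite ∠K+∠H]
2. ∠KHT = 58°  [same arc TK]
3. ∠FTK = 22°  [△TKF]
4. ∠HUT = 90°  [linear pair at U on TF]
5. ∠FTH = 32°  [△TUH]
6. ∠FHK = 22°  [same arc KF]
7. ∠FKH = 32°  [same arc FH]
8. ∠HFK = 126°  [△KFH]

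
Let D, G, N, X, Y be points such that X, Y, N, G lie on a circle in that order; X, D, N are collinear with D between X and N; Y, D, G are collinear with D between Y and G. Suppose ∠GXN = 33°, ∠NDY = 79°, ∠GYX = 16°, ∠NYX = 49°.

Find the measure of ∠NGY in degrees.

∠NGY = 63°

1. ∠GDX = 79°  [vertical angles at D]
2. ∠GNX = 16°  [same arc XG]
3. ∠GDN = 101°  [linear pair at D on XN]
4. ∠NGY = 63°  [△NDG]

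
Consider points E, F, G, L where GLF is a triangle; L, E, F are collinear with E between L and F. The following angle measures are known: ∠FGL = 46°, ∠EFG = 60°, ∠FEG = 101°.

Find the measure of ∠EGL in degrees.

∠EGL = 27°

1. ∠GFL = 60°  [E on ray FL]
2. ∠GEL = 79°  [linear pair at E on LF]
3. ∠FLG = 74°  [△GLF]
4. ∠ELG = 74°  [E on ray LF]
5. ∠EGL = 27°  [△GLE]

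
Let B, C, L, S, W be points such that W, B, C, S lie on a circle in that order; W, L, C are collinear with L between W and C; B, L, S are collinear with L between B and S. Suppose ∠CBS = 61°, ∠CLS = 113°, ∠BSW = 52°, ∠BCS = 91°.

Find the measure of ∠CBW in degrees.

1. ∠BSC = 28°  [△BCS]
2. ∠BCW = 52°  [same arc WB]
3. ∠BWC = 28°  [same arc BC]
4. ∠CBW = 100°  [△WBC]

∠CBW = 100°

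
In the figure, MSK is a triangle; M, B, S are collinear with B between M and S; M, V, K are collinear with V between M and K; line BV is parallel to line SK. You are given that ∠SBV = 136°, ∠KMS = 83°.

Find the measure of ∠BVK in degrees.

∠BVK = 127°

1. ∠MBV = 44°  [linear pair at B on MS]
2. ∠BMV = 83°  [B on MS, V on MK]
3. ∠BVM = 53°  [△MBV]
4. ∠BVK = 127°  [linear pair at V on MK]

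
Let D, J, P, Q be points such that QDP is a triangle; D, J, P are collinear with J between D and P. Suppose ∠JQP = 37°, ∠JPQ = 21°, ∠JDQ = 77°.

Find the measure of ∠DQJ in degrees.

∠DQJ = 45°

1. ∠PJQ = 122°  [△QJP]
2. ∠DJQ = 58°  [linear pair at J on DP]
3. ∠DQJ = 45°  [△QDJ]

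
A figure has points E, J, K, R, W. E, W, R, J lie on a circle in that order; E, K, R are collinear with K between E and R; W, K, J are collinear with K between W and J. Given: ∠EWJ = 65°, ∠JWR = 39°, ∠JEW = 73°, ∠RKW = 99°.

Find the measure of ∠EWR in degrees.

∠EWR = 104°

1. ∠ERJ = 65°  [same arc EJ]
2. ∠JER = 39°  [same arc RJ]
3. ∠EJR = 76°  [△ERJ]
4. ∠EWR = 104°  [cyclic EWRJ, opposite ∠W+∠J]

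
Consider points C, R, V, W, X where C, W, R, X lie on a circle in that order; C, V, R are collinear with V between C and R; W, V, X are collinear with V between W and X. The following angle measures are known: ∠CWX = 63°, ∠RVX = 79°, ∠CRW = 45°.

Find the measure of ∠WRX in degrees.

1. ∠CXW = 45°  [same arc CW]
2. ∠WCX = 72°  [△CWX]
3. ∠WRX = 108°  [cyclic CWRX, opposite ∠C+∠R]

∠WRX = 108°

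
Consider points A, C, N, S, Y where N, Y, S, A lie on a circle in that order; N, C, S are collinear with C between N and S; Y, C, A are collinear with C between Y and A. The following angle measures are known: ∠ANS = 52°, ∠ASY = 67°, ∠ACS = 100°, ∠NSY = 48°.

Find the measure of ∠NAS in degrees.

1. ∠AYS = 52°  [same arc SA]
2. ∠SAY = 61°  [△YSA]
3. ∠ASN = 19°  [△SCA]
4. ∠NAS = 109°  [△NSA]

∠NAS = 109°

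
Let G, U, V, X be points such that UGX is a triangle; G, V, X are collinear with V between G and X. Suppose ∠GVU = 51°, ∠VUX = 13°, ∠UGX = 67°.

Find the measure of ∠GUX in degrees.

∠GUX = 75°

1. ∠UVX = 129°  [linear pair at V on GX]
2. ∠UXV = 38°  [△UVX]
3. ∠GXU = 38°  [V on ray XG]
4. ∠GUX = 75°  [△UGX]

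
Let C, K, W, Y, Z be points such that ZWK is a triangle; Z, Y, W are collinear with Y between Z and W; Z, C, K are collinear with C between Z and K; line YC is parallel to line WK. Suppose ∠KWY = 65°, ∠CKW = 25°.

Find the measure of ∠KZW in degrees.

∠KZW = 90°

1. ∠KWZ = 65°  [Y on ray WZ]
2. ∠WKZ = 25°  [C on ray KZ]
3. ∠KZW = 90°  [△ZWK]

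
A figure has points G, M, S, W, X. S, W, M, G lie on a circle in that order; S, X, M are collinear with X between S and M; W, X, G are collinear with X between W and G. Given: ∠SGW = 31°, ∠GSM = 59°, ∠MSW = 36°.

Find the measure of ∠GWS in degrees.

1. ∠GXS = 90°  [△SXG]
2. ∠MGW = 36°  [same arc WM]
3. ∠GXM = 90°  [linear pair at X on SM]
4. ∠GMS = 54°  [△MXG]
5. ∠GWS = 54°  [same arc SG]

∠GWS = 54°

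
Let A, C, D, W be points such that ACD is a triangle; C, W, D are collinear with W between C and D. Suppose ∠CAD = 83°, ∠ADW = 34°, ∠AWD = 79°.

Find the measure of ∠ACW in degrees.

∠ACW = 63°

1. ∠ADC = 34°  [W on ray DC]
2. ∠ACD = 63°  [△ACD]
3. ∠ACW = 63°  [W on ray CD]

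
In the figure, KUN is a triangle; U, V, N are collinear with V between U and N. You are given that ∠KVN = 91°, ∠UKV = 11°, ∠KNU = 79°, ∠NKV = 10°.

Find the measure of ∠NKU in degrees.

1. ∠KVU = 89°  [linear pair at V on UN]
2. ∠KUV = 80°  [△KUV]
3. ∠KUN = 80°  [V on ray UN]
4. ∠NKU = 21°  [△KUN]

∠NKU = 21°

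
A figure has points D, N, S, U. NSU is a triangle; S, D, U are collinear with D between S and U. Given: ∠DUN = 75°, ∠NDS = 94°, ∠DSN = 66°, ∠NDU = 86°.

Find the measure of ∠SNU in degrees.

∠SNU = 39°

1. ∠NUS = 75°  [D on ray US]
2. ∠NSU = 66°  [D on ray SU]
3. ∠SNU = 39°  [△NSU]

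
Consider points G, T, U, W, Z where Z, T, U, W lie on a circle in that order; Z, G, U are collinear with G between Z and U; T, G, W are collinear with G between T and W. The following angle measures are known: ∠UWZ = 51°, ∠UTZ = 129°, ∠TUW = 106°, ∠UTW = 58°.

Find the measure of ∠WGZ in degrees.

∠WGZ = 87°

1. ∠TWU = 16°  [△TUW]
2. ∠UZW = 58°  [same arc UW]
3. ∠WUZ = 71°  [△ZUW]
4. ∠UGW = 93°  [△UGW]
5. ∠WGZ = 87°  [linear pair at G on ZU]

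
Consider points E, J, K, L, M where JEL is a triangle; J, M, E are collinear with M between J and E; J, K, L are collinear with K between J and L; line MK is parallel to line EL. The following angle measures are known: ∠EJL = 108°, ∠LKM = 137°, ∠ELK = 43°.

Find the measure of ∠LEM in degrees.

1. ∠ELJ = 43°  [K on ray LJ]
2. ∠JEL = 29°  [△JEL]
3. ∠LEM = 29°  [M on ray EJ]

∠LEM = 29°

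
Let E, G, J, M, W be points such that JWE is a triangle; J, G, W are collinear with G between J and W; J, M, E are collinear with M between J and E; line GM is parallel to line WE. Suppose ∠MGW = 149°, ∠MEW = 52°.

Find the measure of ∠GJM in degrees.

∠GJM = 97°

1. ∠JGM = 31°  [linear pair at G on JW]
2. ∠JEW = 52°  [M on ray EJ]
3. ∠EWJ = 31°  [GM∥WE, corresponding at G]
4. ∠EJW = 97°  [△JWE]
5. ∠GJM = 97°  [G on JW, M on JE]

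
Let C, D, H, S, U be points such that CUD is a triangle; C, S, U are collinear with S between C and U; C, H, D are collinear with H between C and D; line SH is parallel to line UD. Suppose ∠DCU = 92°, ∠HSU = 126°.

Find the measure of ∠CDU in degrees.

∠CDU = 34°

1. ∠HCS = 92°  [S on CU, H on CD]
2. ∠CSH = 54°  [linear pair at S on CU]
3. ∠CHS = 34°  [△CSH]
4. ∠CDU = 34°  [SH∥UD, corresponding at H]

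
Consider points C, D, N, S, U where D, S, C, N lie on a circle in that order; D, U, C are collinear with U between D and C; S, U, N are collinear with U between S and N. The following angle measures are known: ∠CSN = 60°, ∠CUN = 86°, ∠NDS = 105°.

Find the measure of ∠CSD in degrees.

1. ∠CDN = 60°  [same arc CN]
2. ∠DUN = 94°  [linear pair at U on DC]
3. ∠NCS = 75°  [cyclic DSCN, opposite ∠D+∠C]
4. ∠DNS = 26°  [△DUN]
5. ∠CNS = 45°  [△SCN]
6. ∠DCS = 26°  [same arc DS]
7. ∠CDS = 45°  [same arc SC]
8. ∠CSD = 109°  [△DSC]

∠CSD = 109°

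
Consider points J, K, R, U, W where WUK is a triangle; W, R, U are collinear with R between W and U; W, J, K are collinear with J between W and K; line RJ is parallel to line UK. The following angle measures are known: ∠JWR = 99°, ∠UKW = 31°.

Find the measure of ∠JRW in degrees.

∠JRW = 50°

1. ∠KWU = 99°  [R on WU, J on WK]
2. ∠KUW = 50°  [△WUK]
3. ∠JRW = 50°  [RJ∥UK, corresponding at R]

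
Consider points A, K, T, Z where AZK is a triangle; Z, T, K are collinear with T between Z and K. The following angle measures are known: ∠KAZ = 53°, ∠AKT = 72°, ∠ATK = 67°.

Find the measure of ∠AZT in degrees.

1. ∠AKZ = 72°  [T on ray KZ]
2. ∠AZK = 55°  [△AZK]
3. ∠AZT = 55°  [T on ray ZK]

∠AZT = 55°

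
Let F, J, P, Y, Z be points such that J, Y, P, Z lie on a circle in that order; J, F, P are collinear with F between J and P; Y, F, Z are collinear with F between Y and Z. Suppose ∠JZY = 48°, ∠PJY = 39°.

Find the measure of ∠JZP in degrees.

1. ∠JPY = 48°  [same arc JY]
2. ∠JYP = 93°  [△JYP]
3. ∠JZP = 87°  [cyclic JYPZ, opposite ∠Y+∠Z]

∠JZP = 87°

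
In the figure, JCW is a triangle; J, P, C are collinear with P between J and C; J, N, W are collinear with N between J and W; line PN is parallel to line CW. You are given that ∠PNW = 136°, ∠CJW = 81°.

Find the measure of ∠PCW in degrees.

1. ∠JNP = 44°  [linear pair at N on JW]
2. ∠NJP = 81°  [P on JC, N on JW]
3. ∠JPN = 55°  [△JPN]
4. ∠CPN = 125°  [linear pair at P on JC]
5. ∠PCW = 55°  [PN∥CW, co-interior at C–P]

∠PCW = 55°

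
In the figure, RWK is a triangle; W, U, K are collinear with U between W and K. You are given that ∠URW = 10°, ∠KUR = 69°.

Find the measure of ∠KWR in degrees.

∠KWR = 59°

1. ∠RUW = 111°  [linear pair at U on WK]
2. ∠RWU = 59°  [△RWU]
3. ∠KWR = 59°  [U on ray WK]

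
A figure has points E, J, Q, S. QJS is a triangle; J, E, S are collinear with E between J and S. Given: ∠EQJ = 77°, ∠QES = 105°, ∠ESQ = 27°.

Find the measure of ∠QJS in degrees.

1. ∠JEQ = 75°  [linear pair at E on JS]
2. ∠EJQ = 28°  [△QJE]
3. ∠QJS = 28°  [E on ray JS]

∠QJS = 28°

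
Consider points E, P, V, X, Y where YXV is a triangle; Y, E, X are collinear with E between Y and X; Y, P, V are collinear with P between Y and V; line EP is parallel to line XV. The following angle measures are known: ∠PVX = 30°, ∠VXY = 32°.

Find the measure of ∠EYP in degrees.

∠EYP = 118°

1. ∠XVY = 30°  [P on ray VY]
2. ∠VYX = 118°  [△YXV]
3. ∠EYP = 118°  [E on YX, P on YV]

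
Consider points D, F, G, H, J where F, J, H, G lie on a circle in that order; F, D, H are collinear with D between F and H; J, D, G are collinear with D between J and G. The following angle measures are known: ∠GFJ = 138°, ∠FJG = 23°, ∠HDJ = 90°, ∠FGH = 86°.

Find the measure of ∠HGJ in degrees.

∠HGJ = 67°

1. ∠FHG = 23°  [same arc FG]
2. ∠FDG = 90°  [vertical angles at D]
3. ∠GDH = 90°  [linear pair at D on FH]
4. ∠HGJ = 67°  [△HDG]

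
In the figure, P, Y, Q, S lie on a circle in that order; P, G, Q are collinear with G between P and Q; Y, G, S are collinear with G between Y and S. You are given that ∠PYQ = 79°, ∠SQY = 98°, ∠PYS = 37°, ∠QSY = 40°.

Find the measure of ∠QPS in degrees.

1. ∠PSQ = 101°  [cyclic PYQS, opposite ∠Y+∠S]
2. ∠PQS = 37°  [same arc PS]
3. ∠QPS = 42°  [△PQS]

∠QPS = 42°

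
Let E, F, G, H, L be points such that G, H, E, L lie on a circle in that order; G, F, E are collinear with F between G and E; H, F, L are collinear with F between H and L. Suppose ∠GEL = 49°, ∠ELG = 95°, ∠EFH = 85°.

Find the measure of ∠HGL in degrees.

1. ∠GHL = 49°  [same arc GL]
2. ∠EGL = 36°  [△GEL]
3. ∠GFL = 85°  [vertical angles at F]
4. ∠GLH = 59°  [△GFL]
5. ∠HGL = 72°  [△GHL]

∠HGL = 72°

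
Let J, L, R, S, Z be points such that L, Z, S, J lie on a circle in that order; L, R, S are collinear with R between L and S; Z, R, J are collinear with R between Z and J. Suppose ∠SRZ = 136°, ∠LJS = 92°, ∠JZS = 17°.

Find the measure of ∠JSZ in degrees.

1. ∠JRL = 136°  [vertical angles at R]
2. ∠JLS = 17°  [same arc SJ]
3. ∠JRS = 44°  [linear pair at R on LS]
4. ∠JSL = 71°  [△LSJ]
5. ∠SJZ = 65°  [△SRJ]
6. ∠JSZ = 98°  [△ZSJ]

∠JSZ = 98°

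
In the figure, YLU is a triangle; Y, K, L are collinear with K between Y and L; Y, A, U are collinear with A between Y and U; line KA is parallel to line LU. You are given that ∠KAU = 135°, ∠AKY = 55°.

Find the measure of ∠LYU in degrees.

1. ∠KAY = 45°  [linear pair at A on YU]
2. ∠AYK = 80°  [△YKA]
3. ∠LYU = 80°  [K on YL, A on YU]

∠LYU = 80°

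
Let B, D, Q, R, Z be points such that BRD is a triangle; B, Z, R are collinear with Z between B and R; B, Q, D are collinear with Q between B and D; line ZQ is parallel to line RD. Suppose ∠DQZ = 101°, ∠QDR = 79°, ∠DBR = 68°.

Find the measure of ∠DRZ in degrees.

∠DRZ = 33°

1. ∠BDR = 79°  [Q on ray DB]
2. ∠BRD = 33°  [△BRD]
3. ∠DRZ = 33°  [Z on ray RB]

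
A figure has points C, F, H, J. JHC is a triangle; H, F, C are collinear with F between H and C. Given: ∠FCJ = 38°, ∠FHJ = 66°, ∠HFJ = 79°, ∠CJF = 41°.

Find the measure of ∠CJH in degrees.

∠CJH = 76°

1. ∠HCJ = 38°  [F on ray CH]
2. ∠CHJ = 66°  [F on ray HC]
3. ∠CJH = 76°  [△JHC]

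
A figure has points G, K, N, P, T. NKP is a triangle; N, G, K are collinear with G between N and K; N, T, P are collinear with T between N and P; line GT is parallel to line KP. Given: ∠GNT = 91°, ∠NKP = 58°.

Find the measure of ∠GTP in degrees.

1. ∠KNP = 91°  [G on NK, T on NP]
2. ∠KPN = 31°  [△NKP]
3. ∠GTN = 31°  [GT∥KP, corresponding at T]
4. ∠GTP = 149°  [linear pair at T on NP]

∠GTP = 149°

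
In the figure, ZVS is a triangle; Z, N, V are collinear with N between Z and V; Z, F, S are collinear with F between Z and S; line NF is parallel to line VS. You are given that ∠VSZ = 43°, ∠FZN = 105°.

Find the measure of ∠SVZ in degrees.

∠SVZ = 32°

1. ∠NFZ = 43°  [NF∥VS, corresponding at F]
2. ∠FNZ = 32°  [△ZNF]
3. ∠SVZ = 32°  [NF∥VS, corresponding at N]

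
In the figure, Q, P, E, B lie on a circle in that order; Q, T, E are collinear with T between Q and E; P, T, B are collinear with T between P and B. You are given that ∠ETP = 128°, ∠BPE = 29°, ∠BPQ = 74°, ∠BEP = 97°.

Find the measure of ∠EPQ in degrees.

∠EPQ = 103°

1. ∠PTQ = 52°  [linear pair at T on QE]
2. ∠PEQ = 23°  [△PTE]
3. ∠EQP = 54°  [△QTP]
4. ∠EPQ = 103°  [△QPE]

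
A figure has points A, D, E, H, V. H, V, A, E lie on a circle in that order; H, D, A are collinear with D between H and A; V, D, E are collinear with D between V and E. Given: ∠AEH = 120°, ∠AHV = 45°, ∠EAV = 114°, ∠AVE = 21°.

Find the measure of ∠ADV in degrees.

1. ∠AVH = 60°  [cyclic HVAE, opposite ∠V+∠E]
2. ∠HAV = 75°  [△HVA]
3. ∠ADV = 84°  [△VDA]

∠ADV = 84°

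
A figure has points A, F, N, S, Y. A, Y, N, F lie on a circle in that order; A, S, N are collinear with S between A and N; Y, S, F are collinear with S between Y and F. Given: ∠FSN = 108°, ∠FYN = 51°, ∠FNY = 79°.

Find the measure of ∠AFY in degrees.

1. ∠ASF = 72°  [linear pair at S on AN]
2. ∠FAN = 51°  [same arc NF]
3. ∠AFY = 57°  [△ASF]

∠AFY = 57°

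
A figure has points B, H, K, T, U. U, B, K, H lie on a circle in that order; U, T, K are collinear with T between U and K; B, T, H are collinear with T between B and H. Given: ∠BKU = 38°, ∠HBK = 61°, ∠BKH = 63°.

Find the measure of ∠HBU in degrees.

∠HBU = 25°

1. ∠BHU = 38°  [same arc UB]
2. ∠BUH = 117°  [cyclic UBKH, opposite ∠U+∠K]
3. ∠HBU = 25°  [△UBH]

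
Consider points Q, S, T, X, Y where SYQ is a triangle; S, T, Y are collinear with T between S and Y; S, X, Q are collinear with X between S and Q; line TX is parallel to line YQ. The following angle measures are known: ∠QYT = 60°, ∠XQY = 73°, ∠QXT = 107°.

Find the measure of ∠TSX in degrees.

∠TSX = 47°

1. ∠QYS = 60°  [T on ray YS]
2. ∠SXT = 73°  [linear pair at X on SQ]
3. ∠STX = 60°  [TX∥YQ, corresponding at T]
4. ∠TSX = 47°  [△STX]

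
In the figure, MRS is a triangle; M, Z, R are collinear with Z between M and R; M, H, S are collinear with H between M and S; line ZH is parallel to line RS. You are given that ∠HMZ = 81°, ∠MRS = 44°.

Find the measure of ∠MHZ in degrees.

∠MHZ = 55°

1. ∠RMS = 81°  [Z on MR, H on MS]
2. ∠MSR = 55°  [△MRS]
3. ∠MHZ = 55°  [ZH∥RS, corresponding at H]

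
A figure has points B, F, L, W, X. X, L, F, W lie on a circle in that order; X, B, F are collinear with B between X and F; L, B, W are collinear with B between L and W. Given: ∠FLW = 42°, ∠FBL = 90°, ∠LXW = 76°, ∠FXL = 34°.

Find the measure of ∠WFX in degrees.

∠WFX = 56°

1. ∠WBX = 90°  [vertical angles at B]
2. ∠FWL = 34°  [same arc LF]
3. ∠FBW = 90°  [linear pair at B on XF]
4. ∠WFX = 56°  [△FBW]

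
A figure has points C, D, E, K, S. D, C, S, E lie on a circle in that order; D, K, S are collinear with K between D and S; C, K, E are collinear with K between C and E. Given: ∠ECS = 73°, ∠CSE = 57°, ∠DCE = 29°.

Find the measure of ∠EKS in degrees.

∠EKS = 101°

1. ∠CES = 50°  [△CSE]
2. ∠DSE = 29°  [same arc DE]
3. ∠EKS = 101°  [△SKE]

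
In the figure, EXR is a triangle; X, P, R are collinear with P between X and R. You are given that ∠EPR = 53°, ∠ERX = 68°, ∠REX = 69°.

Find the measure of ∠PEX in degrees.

∠PEX = 10°

1. ∠EPX = 127°  [linear pair at P on XR]
2. ∠EXR = 43°  [△EXR]
3. ∠EXP = 43°  [P on ray XR]
4. ∠PEX = 10°  [△EXP]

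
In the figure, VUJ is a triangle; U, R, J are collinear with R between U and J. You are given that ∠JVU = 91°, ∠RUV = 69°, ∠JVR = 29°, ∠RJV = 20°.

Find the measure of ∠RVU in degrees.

∠RVU = 62°

1. ∠JRV = 131°  [△VRJ]
2. ∠URV = 49°  [linear pair at R on UJ]
3. ∠RVU = 62°  [△VUR]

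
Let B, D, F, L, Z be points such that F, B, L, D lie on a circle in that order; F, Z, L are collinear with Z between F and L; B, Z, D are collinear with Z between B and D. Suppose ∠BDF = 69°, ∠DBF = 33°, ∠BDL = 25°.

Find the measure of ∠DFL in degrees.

1. ∠DLF = 33°  [same arc FD]
2. ∠DZL = 122°  [△LZD]
3. ∠DZF = 58°  [linear pair at Z on FL]
4. ∠DFL = 53°  [△FZD]

∠DFL = 53°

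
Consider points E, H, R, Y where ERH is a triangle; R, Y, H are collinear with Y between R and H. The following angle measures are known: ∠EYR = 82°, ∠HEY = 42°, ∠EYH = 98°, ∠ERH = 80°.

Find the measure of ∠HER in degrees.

∠HER = 60°

1. ∠EHY = 40°  [△EYH]
2. ∠EHR = 40°  [Y on ray HR]
3. ∠HER = 60°  [△ERH]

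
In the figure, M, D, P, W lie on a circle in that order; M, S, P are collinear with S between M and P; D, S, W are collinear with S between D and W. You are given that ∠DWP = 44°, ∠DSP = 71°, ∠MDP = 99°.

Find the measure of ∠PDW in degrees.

∠PDW = 72°

1. ∠DMP = 44°  [same arc DP]
2. ∠DPM = 37°  [△MDP]
3. ∠PDW = 72°  [△DSP]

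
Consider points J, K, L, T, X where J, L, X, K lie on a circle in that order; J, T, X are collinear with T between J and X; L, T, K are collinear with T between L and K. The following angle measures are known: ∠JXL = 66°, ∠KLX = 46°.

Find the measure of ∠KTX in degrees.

∠KTX = 112°

1. ∠JKL = 66°  [same arc JL]
2. ∠KJX = 46°  [same arc XK]
3. ∠JTK = 68°  [△JTK]
4. ∠KTX = 112°  [linear pair at T on JX]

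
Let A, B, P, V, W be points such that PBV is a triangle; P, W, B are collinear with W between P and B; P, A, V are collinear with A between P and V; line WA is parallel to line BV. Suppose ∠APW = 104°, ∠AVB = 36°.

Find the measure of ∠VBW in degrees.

∠VBW = 40°

1. ∠BPV = 104°  [W on PB, A on PV]
2. ∠BVP = 36°  [A on ray VP]
3. ∠PBV = 40°  [△PBV]
4. ∠VBW = 40°  [W on ray BP]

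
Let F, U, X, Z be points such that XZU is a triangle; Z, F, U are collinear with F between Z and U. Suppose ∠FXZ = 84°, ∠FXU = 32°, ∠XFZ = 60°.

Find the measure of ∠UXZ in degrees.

1. ∠FZX = 36°  [△XZF]
2. ∠UFX = 120°  [linear pair at F on ZU]
3. ∠UZX = 36°  [F on ray ZU]
4. ∠FUX = 28°  [△XFU]
5. ∠XUZ = 28°  [F on ray UZ]
6. ∠UXZ = 116°  [△XZU]

∠UXZ = 116°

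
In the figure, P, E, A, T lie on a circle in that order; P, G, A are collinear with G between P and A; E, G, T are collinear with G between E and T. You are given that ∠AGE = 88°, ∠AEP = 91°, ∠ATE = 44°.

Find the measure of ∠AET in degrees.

∠AET = 47°

1. ∠APE = 44°  [same arc EA]
2. ∠EAP = 45°  [△PEA]
3. ∠AET = 47°  [△EGA]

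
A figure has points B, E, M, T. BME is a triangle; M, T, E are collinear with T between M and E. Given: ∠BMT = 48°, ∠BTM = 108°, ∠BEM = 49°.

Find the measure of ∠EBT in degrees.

1. ∠BTE = 72°  [linear pair at T on ME]
2. ∠BET = 49°  [T on ray EM]
3. ∠EBT = 59°  [△BTE]

∠EBT = 59°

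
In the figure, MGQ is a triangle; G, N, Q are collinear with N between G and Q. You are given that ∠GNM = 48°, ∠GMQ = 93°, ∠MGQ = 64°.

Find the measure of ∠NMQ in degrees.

∠NMQ = 25°

1. ∠MNQ = 132°  [linear pair at N on GQ]
2. ∠GQM = 23°  [△MGQ]
3. ∠MQN = 23°  [N on ray QG]
4. ∠NMQ = 25°  [△MNQ]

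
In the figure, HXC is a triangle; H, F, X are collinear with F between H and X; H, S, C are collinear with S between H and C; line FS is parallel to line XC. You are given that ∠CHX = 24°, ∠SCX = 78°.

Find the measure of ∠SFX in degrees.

∠SFX = 102°

1. ∠HCX = 78°  [S on ray CH]
2. ∠CXH = 78°  [△HXC]
3. ∠HFS = 78°  [FS∥XC, corresponding at F]
4. ∠SFX = 102°  [linear pair at F on HX]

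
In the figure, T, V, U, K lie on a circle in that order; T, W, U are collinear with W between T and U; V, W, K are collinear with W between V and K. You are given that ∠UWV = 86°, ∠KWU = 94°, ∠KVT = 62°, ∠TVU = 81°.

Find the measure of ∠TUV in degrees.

1. ∠TWV = 94°  [linear pair at W on TU]
2. ∠UTV = 24°  [△TWV]
3. ∠TUV = 75°  [△TVU]

∠TUV = 75°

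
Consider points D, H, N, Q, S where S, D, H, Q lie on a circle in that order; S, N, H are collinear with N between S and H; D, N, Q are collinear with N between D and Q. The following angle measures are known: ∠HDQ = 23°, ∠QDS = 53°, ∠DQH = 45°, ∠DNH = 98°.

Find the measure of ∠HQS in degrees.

1. ∠HSQ = 23°  [same arc HQ]
2. ∠QHS = 53°  [same arc SQ]
3. ∠HQS = 104°  [△SHQ]

∠HQS = 104°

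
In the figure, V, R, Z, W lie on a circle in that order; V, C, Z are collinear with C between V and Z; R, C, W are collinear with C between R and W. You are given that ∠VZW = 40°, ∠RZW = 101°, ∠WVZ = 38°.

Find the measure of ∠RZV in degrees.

1. ∠VRW = 40°  [same arc VW]
2. ∠RVW = 79°  [cyclic VRZW, opposite ∠V+∠Z]
3. ∠RWV = 61°  [△VRW]
4. ∠RZV = 61°  [same arc VR]

∠RZV = 61°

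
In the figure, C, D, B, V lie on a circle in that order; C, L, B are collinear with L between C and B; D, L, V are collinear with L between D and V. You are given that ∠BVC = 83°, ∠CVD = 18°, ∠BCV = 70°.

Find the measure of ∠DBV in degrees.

1. ∠BDC = 97°  [cyclic CDBV, opposite ∠D+∠V]
2. ∠CBD = 18°  [same arc CD]
3. ∠BDV = 70°  [same arc BV]
4. ∠BCD = 65°  [△CDB]
5. ∠BVD = 65°  [same arc DB]
6. ∠DBV = 45°  [△DBV]

∠DBV = 45°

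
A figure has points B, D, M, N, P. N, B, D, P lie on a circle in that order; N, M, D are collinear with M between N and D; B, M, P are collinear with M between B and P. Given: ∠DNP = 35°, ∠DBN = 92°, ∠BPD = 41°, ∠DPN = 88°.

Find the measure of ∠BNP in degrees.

1. ∠DBP = 35°  [same arc DP]
2. ∠BDP = 104°  [△BDP]
3. ∠BNP = 76°  [cyclic NBDP, opposite ∠N+∠D]

∠BNP = 76°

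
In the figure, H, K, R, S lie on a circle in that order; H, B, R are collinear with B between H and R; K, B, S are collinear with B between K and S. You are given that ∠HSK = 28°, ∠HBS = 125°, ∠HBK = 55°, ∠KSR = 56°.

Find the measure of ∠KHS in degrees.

1. ∠KHR = 56°  [same arc KR]
2. ∠HKS = 69°  [△HBK]
3. ∠KHS = 83°  [△HKS]

∠KHS = 83°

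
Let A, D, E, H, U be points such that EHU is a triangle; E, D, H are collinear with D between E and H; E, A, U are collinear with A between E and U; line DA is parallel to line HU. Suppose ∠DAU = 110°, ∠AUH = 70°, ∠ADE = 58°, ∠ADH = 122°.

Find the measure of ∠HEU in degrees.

1. ∠EUH = 70°  [A on ray UE]
2. ∠EHU = 58°  [DA∥HU, corresponding at D]
3. ∠HEU = 52°  [△EHU]

∠HEU = 52°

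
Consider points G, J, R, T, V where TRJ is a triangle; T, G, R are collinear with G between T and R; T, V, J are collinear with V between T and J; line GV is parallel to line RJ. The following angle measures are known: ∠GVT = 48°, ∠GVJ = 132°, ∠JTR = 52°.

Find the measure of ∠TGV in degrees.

∠TGV = 80°

1. ∠RJT = 48°  [GV∥RJ, corresponding at V]
2. ∠JRT = 80°  [△TRJ]
3. ∠TGV = 80°  [GV∥RJ, corresponding at G]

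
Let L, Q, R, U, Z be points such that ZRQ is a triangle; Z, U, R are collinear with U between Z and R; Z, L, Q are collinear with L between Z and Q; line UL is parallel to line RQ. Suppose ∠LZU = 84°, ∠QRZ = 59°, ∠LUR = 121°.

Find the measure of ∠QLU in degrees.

∠QLU = 143°

1. ∠QZR = 84°  [U on ZR, L on ZQ]
2. ∠RQZ = 37°  [△ZRQ]
3. ∠ULZ = 37°  [UL∥RQ, corresponding at L]
4. ∠QLU = 143°  [linear pair at L on ZQ]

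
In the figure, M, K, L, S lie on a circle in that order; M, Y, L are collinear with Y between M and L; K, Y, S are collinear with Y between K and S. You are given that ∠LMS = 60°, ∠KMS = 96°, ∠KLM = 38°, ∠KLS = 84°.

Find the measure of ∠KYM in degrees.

∠KYM = 98°

1. ∠LKS = 60°  [same arc LS]
2. ∠KYL = 82°  [△KYL]
3. ∠KYM = 98°  [linear pair at Y on ML]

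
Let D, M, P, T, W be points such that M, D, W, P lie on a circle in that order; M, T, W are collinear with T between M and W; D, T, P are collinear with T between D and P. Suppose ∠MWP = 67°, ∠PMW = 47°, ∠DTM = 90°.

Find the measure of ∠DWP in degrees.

∠DWP = 110°

1. ∠PDW = 47°  [same arc WP]
2. ∠PTW = 90°  [vertical angles at T]
3. ∠DPW = 23°  [△WTP]
4. ∠DWP = 110°  [△DWP]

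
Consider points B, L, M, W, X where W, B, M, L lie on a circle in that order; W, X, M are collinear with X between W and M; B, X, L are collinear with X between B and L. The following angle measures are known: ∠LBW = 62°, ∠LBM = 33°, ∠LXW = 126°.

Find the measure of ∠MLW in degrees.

∠MLW = 85°

1. ∠LMW = 62°  [same arc WL]
2. ∠LWM = 33°  [same arc ML]
3. ∠MLW = 85°  [△WML]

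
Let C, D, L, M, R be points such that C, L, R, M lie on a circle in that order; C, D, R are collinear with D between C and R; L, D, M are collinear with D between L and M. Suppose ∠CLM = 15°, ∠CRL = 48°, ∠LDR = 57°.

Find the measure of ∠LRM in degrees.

∠LRM = 63°

1. ∠CML = 48°  [same arc CL]
2. ∠LCM = 117°  [△CLM]
3. ∠LRM = 63°  [cyclic CLRM, opposite ∠C+∠R]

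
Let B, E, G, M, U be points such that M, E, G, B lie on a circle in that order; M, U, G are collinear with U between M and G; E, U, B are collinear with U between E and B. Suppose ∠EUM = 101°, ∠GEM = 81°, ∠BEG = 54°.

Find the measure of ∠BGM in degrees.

∠BGM = 27°

1. ∠GBM = 99°  [cyclic MEGB, opposite ∠E+∠B]
2. ∠BMG = 54°  [same arc GB]
3. ∠BGM = 27°  [△MGB]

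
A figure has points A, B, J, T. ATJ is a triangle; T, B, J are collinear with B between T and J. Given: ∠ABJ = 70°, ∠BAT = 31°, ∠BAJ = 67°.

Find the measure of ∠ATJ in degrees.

∠ATJ = 39°

1. ∠ABT = 110°  [linear pair at B on TJ]
2. ∠ATB = 39°  [△ATB]
3. ∠ATJ = 39°  [B on ray TJ]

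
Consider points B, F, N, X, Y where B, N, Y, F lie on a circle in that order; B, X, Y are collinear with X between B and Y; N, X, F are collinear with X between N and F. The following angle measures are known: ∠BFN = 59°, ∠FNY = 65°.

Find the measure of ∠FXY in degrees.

∠FXY = 124°

1. ∠FBY = 65°  [same arc YF]
2. ∠BXF = 56°  [△BXF]
3. ∠FXY = 124°  [linear pair at X on BY]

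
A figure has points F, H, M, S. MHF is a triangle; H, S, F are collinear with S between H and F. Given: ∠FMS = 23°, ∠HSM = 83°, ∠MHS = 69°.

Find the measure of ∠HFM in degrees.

1. ∠FSM = 97°  [linear pair at S on HF]
2. ∠MFS = 60°  [△MSF]
3. ∠HFM = 60°  [S on ray FH]

∠HFM = 60°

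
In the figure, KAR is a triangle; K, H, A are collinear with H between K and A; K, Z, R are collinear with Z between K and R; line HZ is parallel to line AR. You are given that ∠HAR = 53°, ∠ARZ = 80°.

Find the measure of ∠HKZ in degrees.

∠HKZ = 47°

1. ∠KAR = 53°  [H on ray AK]
2. ∠ARK = 80°  [Z on ray RK]
3. ∠AKR = 47°  [△KAR]
4. ∠HKZ = 47°  [H on KA, Z on KR]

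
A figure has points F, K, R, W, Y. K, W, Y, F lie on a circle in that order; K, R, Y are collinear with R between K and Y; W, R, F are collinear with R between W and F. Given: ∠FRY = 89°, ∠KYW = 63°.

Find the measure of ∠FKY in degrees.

1. ∠FRK = 91°  [linear pair at R on KY]
2. ∠KFW = 63°  [same arc KW]
3. ∠FKY = 26°  [△KRF]

∠FKY = 26°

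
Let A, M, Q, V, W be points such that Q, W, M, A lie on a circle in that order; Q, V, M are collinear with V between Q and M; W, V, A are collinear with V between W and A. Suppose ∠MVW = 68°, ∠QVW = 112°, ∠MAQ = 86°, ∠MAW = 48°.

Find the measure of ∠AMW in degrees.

∠AMW = 58°

1. ∠MWQ = 94°  [cyclic QWMA, opposite ∠W+∠A]
2. ∠MQW = 48°  [same arc WM]
3. ∠QMW = 38°  [△QWM]
4. ∠AWM = 74°  [△WVM]
5. ∠AMW = 58°  [△WMA]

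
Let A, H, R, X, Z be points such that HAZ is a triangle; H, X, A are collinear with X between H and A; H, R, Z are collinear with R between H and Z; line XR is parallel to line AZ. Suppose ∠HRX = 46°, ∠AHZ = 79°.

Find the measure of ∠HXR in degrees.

1. ∠AZH = 46°  [XR∥AZ, corresponding at R]
2. ∠HAZ = 55°  [△HAZ]
3. ∠HXR = 55°  [XR∥AZ, corresponding at X]

∠HXR = 55°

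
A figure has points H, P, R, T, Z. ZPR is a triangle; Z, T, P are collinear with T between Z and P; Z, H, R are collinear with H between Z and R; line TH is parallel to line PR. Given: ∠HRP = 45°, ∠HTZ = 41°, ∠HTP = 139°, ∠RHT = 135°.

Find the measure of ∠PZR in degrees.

1. ∠PRZ = 45°  [H on ray RZ]
2. ∠RPZ = 41°  [TH∥PR, corresponding at T]
3. ∠PZR = 94°  [△ZPR]

∠PZR = 94°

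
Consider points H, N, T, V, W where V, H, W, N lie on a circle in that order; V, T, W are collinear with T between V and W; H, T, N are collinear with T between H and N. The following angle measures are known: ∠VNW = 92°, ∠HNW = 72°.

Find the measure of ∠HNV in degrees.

1. ∠VHW = 88°  [cyclic VHWN, opposite ∠H+∠N]
2. ∠HVW = 72°  [same arc HW]
3. ∠HWV = 20°  [△VHW]
4. ∠HNV = 20°  [same arc VH]

∠HNV = 20°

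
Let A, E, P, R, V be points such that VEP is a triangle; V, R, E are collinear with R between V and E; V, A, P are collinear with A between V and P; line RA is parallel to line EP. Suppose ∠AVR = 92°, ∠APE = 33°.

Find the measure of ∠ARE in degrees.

∠ARE = 125°

1. ∠EVP = 92°  [R on VE, A on VP]
2. ∠EPV = 33°  [A on ray PV]
3. ∠PEV = 55°  [△VEP]
4. ∠ARV = 55°  [RA∥EP, corresponding at R]
5. ∠ARE = 125°  [linear pair at R on VE]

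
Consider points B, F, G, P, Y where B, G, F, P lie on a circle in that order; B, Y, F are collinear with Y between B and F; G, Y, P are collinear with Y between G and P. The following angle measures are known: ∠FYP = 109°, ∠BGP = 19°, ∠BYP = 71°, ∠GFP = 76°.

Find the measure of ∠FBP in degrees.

∠FBP = 52°

1. ∠GBP = 104°  [cyclic BGFP, opposite ∠B+∠F]
2. ∠BPG = 57°  [△BGP]
3. ∠FBP = 52°  [△BYP]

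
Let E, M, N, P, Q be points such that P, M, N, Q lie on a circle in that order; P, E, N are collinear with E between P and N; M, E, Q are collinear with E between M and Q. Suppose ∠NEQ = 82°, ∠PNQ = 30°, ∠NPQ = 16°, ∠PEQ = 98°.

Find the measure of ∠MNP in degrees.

1. ∠NMQ = 16°  [same arc NQ]
2. ∠MEN = 98°  [vertical angles at E]
3. ∠MNP = 66°  [△MEN]

∠MNP = 66°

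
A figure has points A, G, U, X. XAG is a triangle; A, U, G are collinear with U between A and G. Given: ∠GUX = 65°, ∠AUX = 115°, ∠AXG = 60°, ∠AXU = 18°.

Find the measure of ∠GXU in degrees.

∠GXU = 42°

1. ∠UAX = 47°  [△XAU]
2. ∠GAX = 47°  [U on ray AG]
3. ∠AGX = 73°  [△XAG]
4. ∠UGX = 73°  [U on ray GA]
5. ∠GXU = 42°  [△XUG]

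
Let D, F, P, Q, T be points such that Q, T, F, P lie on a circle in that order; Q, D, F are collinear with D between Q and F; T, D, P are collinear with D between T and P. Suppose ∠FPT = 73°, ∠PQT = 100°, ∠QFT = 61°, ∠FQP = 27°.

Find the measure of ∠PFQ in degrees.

∠PFQ = 19°

1. ∠QPT = 61°  [same arc QT]
2. ∠PTQ = 19°  [△QTP]
3. ∠PFQ = 19°  [same arc QP]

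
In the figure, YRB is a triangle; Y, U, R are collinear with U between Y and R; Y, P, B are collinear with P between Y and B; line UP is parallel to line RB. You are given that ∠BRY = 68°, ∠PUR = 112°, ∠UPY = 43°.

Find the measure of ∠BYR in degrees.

1. ∠PUY = 68°  [UP∥RB, corresponding at U]
2. ∠PYU = 69°  [△YUP]
3. ∠BYR = 69°  [U on YR, P on YB]

∠BYR = 69°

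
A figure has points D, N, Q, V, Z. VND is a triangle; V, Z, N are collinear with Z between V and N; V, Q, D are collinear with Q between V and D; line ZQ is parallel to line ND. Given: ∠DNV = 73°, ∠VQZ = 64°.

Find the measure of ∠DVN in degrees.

1. ∠QZV = 73°  [ZQ∥ND, corresponding at Z]
2. ∠QVZ = 43°  [△VZQ]
3. ∠DVN = 43°  [Z on VN, Q on VD]

∠DVN = 43°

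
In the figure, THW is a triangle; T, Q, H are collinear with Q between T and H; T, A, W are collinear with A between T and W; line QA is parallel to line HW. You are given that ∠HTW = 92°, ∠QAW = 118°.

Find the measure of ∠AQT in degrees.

∠AQT = 26°

1. ∠ATQ = 92°  [Q on TH, A on TW]
2. ∠QAT = 62°  [linear pair at A on TW]
3. ∠AQT = 26°  [△TQA]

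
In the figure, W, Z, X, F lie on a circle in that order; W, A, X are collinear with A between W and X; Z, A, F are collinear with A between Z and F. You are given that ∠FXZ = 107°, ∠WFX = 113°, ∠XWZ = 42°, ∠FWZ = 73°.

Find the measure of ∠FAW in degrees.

1. ∠WZX = 67°  [cyclic WZXF, opposite ∠Z+∠F]
2. ∠XFZ = 42°  [same arc ZX]
3. ∠WXZ = 71°  [△WZX]
4. ∠FZX = 31°  [△ZXF]
5. ∠WFZ = 71°  [same arc WZ]
6. ∠FWX = 31°  [same arc XF]
7. ∠FAW = 78°  [△WAF]

∠FAW = 78°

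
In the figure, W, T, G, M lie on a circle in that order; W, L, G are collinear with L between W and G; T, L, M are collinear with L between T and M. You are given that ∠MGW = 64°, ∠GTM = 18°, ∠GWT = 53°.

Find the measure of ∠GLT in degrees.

∠GLT = 117°

1. ∠MTW = 64°  [same arc WM]
2. ∠TLW = 63°  [△WLT]
3. ∠GLT = 117°  [linear pair at L on WG]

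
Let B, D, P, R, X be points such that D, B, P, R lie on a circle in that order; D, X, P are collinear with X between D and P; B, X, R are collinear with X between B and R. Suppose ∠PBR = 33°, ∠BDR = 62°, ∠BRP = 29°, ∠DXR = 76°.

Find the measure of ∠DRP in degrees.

∠DRP = 100°

1. ∠PDR = 33°  [same arc PR]
2. ∠PXR = 104°  [linear pair at X on DP]
3. ∠DPR = 47°  [△PXR]
4. ∠DRP = 100°  [△DPR]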